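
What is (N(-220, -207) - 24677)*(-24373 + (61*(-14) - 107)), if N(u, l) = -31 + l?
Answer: 631196610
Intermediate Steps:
(N(-220, -207) - 24677)*(-24373 + (61*(-14) - 107)) = ((-31 - 207) - 24677)*(-24373 + (61*(-14) - 107)) = (-238 - 24677)*(-24373 + (-854 - 107)) = -24915*(-24373 - 961) = -24915*(-25334) = 631196610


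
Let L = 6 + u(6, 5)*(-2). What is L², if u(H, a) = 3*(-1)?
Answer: 144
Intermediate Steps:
u(H, a) = -3
L = 12 (L = 6 - 3*(-2) = 6 + 6 = 12)
L² = 12² = 144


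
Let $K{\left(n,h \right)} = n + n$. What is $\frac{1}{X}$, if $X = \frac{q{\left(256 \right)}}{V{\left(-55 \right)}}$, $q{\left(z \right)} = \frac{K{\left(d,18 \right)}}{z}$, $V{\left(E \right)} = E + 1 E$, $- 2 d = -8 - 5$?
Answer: $- \frac{28160}{13} \approx -2166.2$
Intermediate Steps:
$d = \frac{13}{2}$ ($d = - \frac{-8 - 5}{2} = \left(- \frac{1}{2}\right) \left(-13\right) = \frac{13}{2} \approx 6.5$)
$V{\left(E \right)} = 2 E$ ($V{\left(E \right)} = E + E = 2 E$)
$K{\left(n,h \right)} = 2 n$
$q{\left(z \right)} = \frac{13}{z}$ ($q{\left(z \right)} = \frac{2 \cdot \frac{13}{2}}{z} = \frac{13}{z}$)
$X = - \frac{13}{28160}$ ($X = \frac{13 \cdot \frac{1}{256}}{2 \left(-55\right)} = \frac{13 \cdot \frac{1}{256}}{-110} = \frac{13}{256} \left(- \frac{1}{110}\right) = - \frac{13}{28160} \approx -0.00046165$)
$\frac{1}{X} = \frac{1}{- \frac{13}{28160}} = - \frac{28160}{13}$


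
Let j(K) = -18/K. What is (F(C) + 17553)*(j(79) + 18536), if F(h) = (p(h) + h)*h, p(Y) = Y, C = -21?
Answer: 26994849810/79 ≈ 3.4171e+8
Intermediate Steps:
F(h) = 2*h² (F(h) = (h + h)*h = (2*h)*h = 2*h²)
(F(C) + 17553)*(j(79) + 18536) = (2*(-21)² + 17553)*(-18/79 + 18536) = (2*441 + 17553)*(-18*1/79 + 18536) = (882 + 17553)*(-18/79 + 18536) = 18435*(1464326/79) = 26994849810/79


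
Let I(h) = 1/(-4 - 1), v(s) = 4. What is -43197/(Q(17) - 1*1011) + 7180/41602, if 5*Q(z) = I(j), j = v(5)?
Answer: 22554260765/525766076 ≈ 42.898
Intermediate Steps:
j = 4
I(h) = -⅕ (I(h) = 1/(-5) = -⅕)
Q(z) = -1/25 (Q(z) = (⅕)*(-⅕) = -1/25)
-43197/(Q(17) - 1*1011) + 7180/41602 = -43197/(-1/25 - 1*1011) + 7180/41602 = -43197/(-1/25 - 1011) + 7180*(1/41602) = -43197/(-25276/25) + 3590/20801 = -43197*(-25/25276) + 3590/20801 = 1079925/25276 + 3590/20801 = 22554260765/525766076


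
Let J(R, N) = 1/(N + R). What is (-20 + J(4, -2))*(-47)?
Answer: 1833/2 ≈ 916.50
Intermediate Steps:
(-20 + J(4, -2))*(-47) = (-20 + 1/(-2 + 4))*(-47) = (-20 + 1/2)*(-47) = -39/2*(-47) = 1833/2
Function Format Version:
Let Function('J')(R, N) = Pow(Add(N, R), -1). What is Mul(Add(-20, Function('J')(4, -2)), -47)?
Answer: Rational(1833, 2) ≈ 916.50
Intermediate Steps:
Mul(Add(-20, Function('J')(4, -2)), -47) = Mul(Add(-20, Pow(Add(-2, 4), -1)), -47) = Mul(Add(-20, Pow(2, -1)), -47) = Mul(Add(-20, Rational(1, 2)), -47) = Mul(Rational(-39, 2), -47) = Rational(1833, 2)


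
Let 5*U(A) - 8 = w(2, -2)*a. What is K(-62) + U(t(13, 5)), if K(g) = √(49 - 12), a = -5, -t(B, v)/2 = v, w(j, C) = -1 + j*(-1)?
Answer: 23/5 + √37 ≈ 10.683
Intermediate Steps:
w(j, C) = -1 - j
t(B, v) = -2*v
K(g) = √37
U(A) = 23/5 (U(A) = 8/5 + ((-1 - 1*2)*(-5))/5 = 8/5 + ((-1 - 2)*(-5))/5 = 8/5 + (-3*(-5))/5 = 8/5 + (⅕)*15 = 8/5 + 3 = 23/5)
K(-62) + U(t(13, 5)) = √37 + 23/5 = 23/5 + √37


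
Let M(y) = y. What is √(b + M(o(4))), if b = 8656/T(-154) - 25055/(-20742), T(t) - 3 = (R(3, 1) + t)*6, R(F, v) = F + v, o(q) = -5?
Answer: I*√517020552767082/6201858 ≈ 3.6663*I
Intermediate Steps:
T(t) = 27 + 6*t (T(t) = 3 + ((3 + 1) + t)*6 = 3 + (4 + t)*6 = 3 + (24 + 6*t) = 27 + 6*t)
b = -52356139/6201858 (b = 8656/(27 + 6*(-154)) - 25055/(-20742) = 8656/(27 - 924) - 25055*(-1/20742) = 8656/(-897) + 25055/20742 = 8656*(-1/897) + 25055/20742 = -8656/897 + 25055/20742 = -52356139/6201858 ≈ -8.4420)
√(b + M(o(4))) = √(-52356139/6201858 - 5) = √(-83365429/6201858) = I*√517020552767082/6201858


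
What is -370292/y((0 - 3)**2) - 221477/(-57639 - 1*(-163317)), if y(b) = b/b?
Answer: -39131939453/105678 ≈ -3.7029e+5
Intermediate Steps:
y(b) = 1
-370292/y((0 - 3)**2) - 221477/(-57639 - 1*(-163317)) = -370292/1 - 221477/(-57639 - 1*(-163317)) = -370292*1 - 221477/(-57639 + 163317) = -370292 - 221477/105678 = -39131939453/105678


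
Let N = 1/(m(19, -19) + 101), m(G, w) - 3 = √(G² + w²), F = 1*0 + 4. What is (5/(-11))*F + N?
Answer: -100368/55517 - 19*√2/10094 ≈ -1.8105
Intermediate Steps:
F = 4 (F = 0 + 4 = 4)
m(G, w) = 3 + √(G² + w²)
N = 1/(104 + 19*√2) (N = 1/((3 + √(19² + (-19)²)) + 101) = 1/((3 + √(361 + 361)) + 101) = 1/((3 + √722) + 101) = 1/((3 + 19*√2) + 101) = 1/(104 + 19*√2) ≈ 0.0076412)
(5/(-11))*F + N = (5/(-11))*4 + (52/5047 - 19*√2/10094) = (5*(-1/11))*4 + (52/5047 - 19*√2/10094) = -5/11*4 + (52/5047 - 19*√2/10094) = -20/11 + (52/5047 - 19*√2/10094) = -100368/55517 - 19*√2/10094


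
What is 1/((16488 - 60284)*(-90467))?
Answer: 1/3962092732 ≈ 2.5239e-10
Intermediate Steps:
1/((16488 - 60284)*(-90467)) = -1/90467/(-43796) = -1/43796*(-1/90467) = 1/3962092732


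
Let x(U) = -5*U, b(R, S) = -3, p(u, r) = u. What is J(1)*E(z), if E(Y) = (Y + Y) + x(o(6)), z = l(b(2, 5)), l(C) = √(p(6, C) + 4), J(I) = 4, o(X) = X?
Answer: -120 + 8*√10 ≈ -94.702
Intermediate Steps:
l(C) = √10 (l(C) = √(6 + 4) = √10)
z = √10 ≈ 3.1623
E(Y) = -30 + 2*Y (E(Y) = (Y + Y) - 5*6 = 2*Y - 30 = -30 + 2*Y)
J(1)*E(z) = 4*(-30 + 2*√10) = -120 + 8*√10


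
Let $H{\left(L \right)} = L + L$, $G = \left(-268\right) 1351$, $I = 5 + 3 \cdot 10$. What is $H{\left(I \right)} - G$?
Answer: $362138$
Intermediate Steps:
$I = 35$ ($I = 5 + 30 = 35$)
$G = -362068$
$H{\left(L \right)} = 2 L$
$H{\left(I \right)} - G = 2 \cdot 35 - -362068 = 70 + 362068 = 362138$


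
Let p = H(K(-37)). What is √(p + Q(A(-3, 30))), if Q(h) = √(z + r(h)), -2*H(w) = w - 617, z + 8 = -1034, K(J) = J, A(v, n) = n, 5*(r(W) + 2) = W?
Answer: √(327 + I*√1038) ≈ 18.105 + 0.88975*I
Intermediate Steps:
r(W) = -2 + W/5
z = -1042 (z = -8 - 1034 = -1042)
H(w) = 617/2 - w/2 (H(w) = -(w - 617)/2 = -(-617 + w)/2 = 617/2 - w/2)
Q(h) = √(-1044 + h/5) (Q(h) = √(-1042 + (-2 + h/5)) = √(-1044 + h/5))
p = 327 (p = 617/2 - ½*(-37) = 617/2 + 37/2 = 327)
√(p + Q(A(-3, 30))) = √(327 + √(-26100 + 5*30)/5) = √(327 + √(-26100 + 150)/5) = √(327 + √(-25950)/5) = √(327 + (5*I*√1038)/5) = √(327 + I*√1038)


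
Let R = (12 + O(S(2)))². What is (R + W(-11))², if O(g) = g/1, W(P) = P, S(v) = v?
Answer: 34225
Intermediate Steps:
O(g) = g (O(g) = g*1 = g)
R = 196 (R = (12 + 2)² = 14² = 196)
(R + W(-11))² = (196 - 11)² = 185² = 34225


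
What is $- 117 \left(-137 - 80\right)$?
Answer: $25389$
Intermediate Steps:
$- 117 \left(-137 - 80\right) = \left(-117\right) \left(-217\right) = 25389$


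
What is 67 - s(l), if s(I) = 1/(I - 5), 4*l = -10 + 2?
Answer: 470/7 ≈ 67.143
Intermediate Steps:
l = -2 (l = (-10 + 2)/4 = (1/4)*(-8) = -2)
s(I) = 1/(-5 + I)
67 - s(l) = 67 - 1/(-5 - 2) = 67 - 1/(-7) = 67 - 1*(-1/7) = 67 + 1/7 = 470/7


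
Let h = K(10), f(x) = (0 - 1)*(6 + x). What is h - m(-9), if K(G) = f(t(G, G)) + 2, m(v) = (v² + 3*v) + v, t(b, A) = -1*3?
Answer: -46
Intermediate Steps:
t(b, A) = -3
f(x) = -6 - x (f(x) = -(6 + x) = -6 - x)
m(v) = v² + 4*v
K(G) = -1 (K(G) = (-6 - 1*(-3)) + 2 = (-6 + 3) + 2 = -3 + 2 = -1)
h = -1
h - m(-9) = -1 - (-9)*(4 - 9) = -1 - (-9)*(-5) = -1 - 1*45 = -1 - 45 = -46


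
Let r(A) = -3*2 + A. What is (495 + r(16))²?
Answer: 255025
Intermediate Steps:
r(A) = -6 + A
(495 + r(16))² = (495 + (-6 + 16))² = (495 + 10)² = 505² = 255025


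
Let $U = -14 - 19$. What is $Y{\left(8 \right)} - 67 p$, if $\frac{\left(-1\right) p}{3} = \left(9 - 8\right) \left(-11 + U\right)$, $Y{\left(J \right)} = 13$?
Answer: $-8831$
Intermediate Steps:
$U = -33$
$p = 132$ ($p = - 3 \left(9 - 8\right) \left(-11 - 33\right) = - 3 \cdot 1 \left(-44\right) = \left(-3\right) \left(-44\right) = 132$)
$Y{\left(8 \right)} - 67 p = 13 - 8844 = -8831$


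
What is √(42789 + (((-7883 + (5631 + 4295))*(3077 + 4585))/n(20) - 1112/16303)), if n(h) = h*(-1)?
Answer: I*√19665224513943470/163030 ≈ 860.17*I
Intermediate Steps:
n(h) = -h
√(42789 + (((-7883 + (5631 + 4295))*(3077 + 4585))/n(20) - 1112/16303)) = √(42789 + (((-7883 + (5631 + 4295))*(3077 + 4585))/((-1*20)) - 1112/16303)) = √(42789 + (((-7883 + 9926)*7662)/(-20) - 1112*1/16303)) = √(42789 + ((2043*7662)*(-1/20) - 1112/16303)) = √(42789 + (15653466*(-1/20) - 1112/16303)) = √(42789 + (-7826733/10 - 1112/16303)) = √(42789 - 127599239219/163030) = √(-120623348549/163030) = I*√19665224513943470/163030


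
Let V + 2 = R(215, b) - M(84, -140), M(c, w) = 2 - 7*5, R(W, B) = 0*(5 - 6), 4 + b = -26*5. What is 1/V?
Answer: 1/31 ≈ 0.032258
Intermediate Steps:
b = -134 (b = -4 - 26*5 = -4 - 130 = -134)
R(W, B) = 0 (R(W, B) = 0*(-1) = 0)
M(c, w) = -33 (M(c, w) = 2 - 35 = -33)
V = 31 (V = -2 + (0 - 1*(-33)) = -2 + (0 + 33) = -2 + 33 = 31)
1/V = 1/31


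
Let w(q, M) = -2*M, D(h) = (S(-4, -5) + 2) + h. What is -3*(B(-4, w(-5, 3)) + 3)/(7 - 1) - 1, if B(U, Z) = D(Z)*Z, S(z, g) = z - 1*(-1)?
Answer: -47/2 ≈ -23.500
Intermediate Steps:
S(z, g) = 1 + z (S(z, g) = z + 1 = 1 + z)
D(h) = -1 + h (D(h) = ((1 - 4) + 2) + h = (-3 + 2) + h = -1 + h)
B(U, Z) = Z*(-1 + Z) (B(U, Z) = (-1 + Z)*Z = Z*(-1 + Z))
-3*(B(-4, w(-5, 3)) + 3)/(7 - 1) - 1 = -3*((-2*3)*(-1 - 2*3) + 3)/(7 - 1) - 1 = -3*(-6*(-1 - 6) + 3)/6 - 1 = -3*(-6*(-7) + 3)/6 - 1 = -3*(42 + 3)/6 - 1 = -135/6 - 1 = -3*15/2 - 1 = -45/2 - 1 = -47/2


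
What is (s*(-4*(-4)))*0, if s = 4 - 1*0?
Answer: 0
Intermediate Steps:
s = 4 (s = 4 + 0 = 4)
(s*(-4*(-4)))*0 = (4*(-4*(-4)))*0 = (4*16)*0 = 64*0 = 0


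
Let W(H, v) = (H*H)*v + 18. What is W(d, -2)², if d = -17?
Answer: 313600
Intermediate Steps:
W(H, v) = 18 + v*H² (W(H, v) = H²*v + 18 = v*H² + 18 = 18 + v*H²)
W(d, -2)² = (18 - 2*(-17)²)² = (18 - 2*289)² = (18 - 578)² = (-560)² = 313600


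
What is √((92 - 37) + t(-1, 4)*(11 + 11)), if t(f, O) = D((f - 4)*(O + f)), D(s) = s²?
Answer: √5005 ≈ 70.746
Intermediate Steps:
t(f, O) = (-4 + f)²*(O + f)² (t(f, O) = ((f - 4)*(O + f))² = ((-4 + f)*(O + f))² = (-4 + f)²*(O + f)²)
√((92 - 37) + t(-1, 4)*(11 + 11)) = √((92 - 37) + ((-1)² - 4*4 - 4*(-1) + 4*(-1))²*(11 + 11)) = √(55 + (1 - 16 + 4 - 4)²*22) = √(55 + (-15)²*22) = √(55 + 225*22) = √(55 + 4950) = √5005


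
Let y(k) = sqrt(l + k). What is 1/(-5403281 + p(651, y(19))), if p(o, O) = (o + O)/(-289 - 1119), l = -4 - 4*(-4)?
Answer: -5355905490496/28939464850938224685 + 704*sqrt(31)/28939464850938224685 ≈ -1.8507e-7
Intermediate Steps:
l = 12 (l = -4 + 16 = 12)
y(k) = sqrt(12 + k)
p(o, O) = -O/1408 - o/1408 (p(o, O) = (O + o)/(-1408) = (O + o)*(-1/1408) = -O/1408 - o/1408)
1/(-5403281 + p(651, y(19))) = 1/(-5403281 + (-sqrt(12 + 19)/1408 - 1/1408*651)) = 1/(-5403281 + (-sqrt(31)/1408 - 651/1408)) = 1/(-5403281 + (-651/1408 - sqrt(31)/1408)) = 1/(-7607820299/1408 - sqrt(31)/1408)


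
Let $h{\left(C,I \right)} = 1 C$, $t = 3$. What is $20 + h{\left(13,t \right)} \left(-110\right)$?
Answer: $-1410$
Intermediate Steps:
$h{\left(C,I \right)} = C$
$20 + h{\left(13,t \right)} \left(-110\right) = 20 + 13 \left(-110\right) = 20 - 1430 = -1410$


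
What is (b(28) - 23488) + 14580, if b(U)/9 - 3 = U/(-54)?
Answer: -26657/3 ≈ -8885.7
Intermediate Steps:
b(U) = 27 - U/6 (b(U) = 27 + 9*(U/(-54)) = 27 + 9*(U*(-1/54)) = 27 + 9*(-U/54) = 27 - U/6)
(b(28) - 23488) + 14580 = ((27 - ⅙*28) - 23488) + 14580 = ((27 - 14/3) - 23488) + 14580 = (67/3 - 23488) + 14580 = -70397/3 + 14580 = -26657/3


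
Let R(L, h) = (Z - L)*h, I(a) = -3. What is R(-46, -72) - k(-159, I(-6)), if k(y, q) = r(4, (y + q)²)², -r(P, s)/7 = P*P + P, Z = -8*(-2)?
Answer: -24064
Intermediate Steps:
Z = 16
r(P, s) = -7*P - 7*P² (r(P, s) = -7*(P*P + P) = -7*(P² + P) = -7*(P + P²) = -7*P - 7*P²)
k(y, q) = 19600 (k(y, q) = (-7*4*(1 + 4))² = (-7*4*5)² = (-140)² = 19600)
R(L, h) = h*(16 - L) (R(L, h) = (16 - L)*h = h*(16 - L))
R(-46, -72) - k(-159, I(-6)) = -72*(16 - 1*(-46)) - 1*19600 = -72*(16 + 46) - 19600 = -72*62 - 19600 = -4464 - 19600 = -24064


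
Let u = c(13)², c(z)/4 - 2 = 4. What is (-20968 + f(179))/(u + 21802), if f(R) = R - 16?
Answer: -20805/22378 ≈ -0.92971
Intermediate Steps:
c(z) = 24 (c(z) = 8 + 4*4 = 8 + 16 = 24)
f(R) = -16 + R
u = 576 (u = 24² = 576)
(-20968 + f(179))/(u + 21802) = (-20968 + (-16 + 179))/(576 + 21802) = (-20968 + 163)/22378 = -20805*1/22378 = -20805/22378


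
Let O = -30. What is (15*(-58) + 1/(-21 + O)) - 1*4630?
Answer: -280501/51 ≈ -5500.0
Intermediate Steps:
(15*(-58) + 1/(-21 + O)) - 1*4630 = (15*(-58) + 1/(-21 - 30)) - 1*4630 = (-870 + 1/(-51)) - 4630 = (-870 - 1/51) - 4630 = -44371/51 - 4630 = -280501/51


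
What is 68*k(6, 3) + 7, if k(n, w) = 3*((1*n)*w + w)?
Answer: 4291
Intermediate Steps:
k(n, w) = 3*w + 3*n*w (k(n, w) = 3*(n*w + w) = 3*(w + n*w) = 3*w + 3*n*w)
68*k(6, 3) + 7 = 68*(3*3*(1 + 6)) + 7 = 68*(3*3*7) + 7 = 68*63 + 7 = 4284 + 7 = 4291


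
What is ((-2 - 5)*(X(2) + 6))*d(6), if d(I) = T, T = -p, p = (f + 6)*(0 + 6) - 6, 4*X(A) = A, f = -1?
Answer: 1092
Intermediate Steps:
X(A) = A/4
p = 24 (p = (-1 + 6)*(0 + 6) - 6 = 5*6 - 6 = 30 - 6 = 24)
T = -24 (T = -1*24 = -24)
d(I) = -24
((-2 - 5)*(X(2) + 6))*d(6) = ((-2 - 5)*((¼)*2 + 6))*(-24) = -7*(½ + 6)*(-24) = -7*13/2*(-24) = -91/2*(-24) = 1092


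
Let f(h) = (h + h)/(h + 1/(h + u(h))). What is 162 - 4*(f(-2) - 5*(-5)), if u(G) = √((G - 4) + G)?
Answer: 3118/57 + 32*I*√2/57 ≈ 54.702 + 0.79394*I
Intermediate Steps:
u(G) = √(-4 + 2*G) (u(G) = √((-4 + G) + G) = √(-4 + 2*G))
f(h) = 2*h/(h + 1/(h + √(-4 + 2*h))) (f(h) = (h + h)/(h + 1/(h + √(-4 + 2*h))) = (2*h)/(h + 1/(h + √(-4 + 2*h))) = 2*h/(h + 1/(h + √(-4 + 2*h))))
162 - 4*(f(-2) - 5*(-5)) = 162 - 4*(2*(-2)*(-2 + √(-4 + 2*(-2)))/(1 + (-2)² - 2*√2*√(-2 - 2)) - 5*(-5)) = 162 - 4*(2*(-2)*(-2 + √(-4 - 4))/(1 + 4 - 2*√2*√(-4)) + 25) = 162 - 4*(2*(-2)*(-2 + √(-8))/(1 + 4 - 2*√2*2*I) + 25) = 162 - 4*(2*(-2)*(-2 + 2*I*√2)/(1 + 4 - 4*I*√2) + 25) = 162 - 4*(2*(-2)*(-2 + 2*I*√2)/(5 - 4*I*√2) + 25) = 162 - 4*(-4*(-2 + 2*I*√2)/(5 - 4*I*√2) + 25) = 162 - 4*(25 - 4*(-2 + 2*I*√2)/(5 - 4*I*√2)) = 162 + (-100 + 16*(-2 + 2*I*√2)/(5 - 4*I*√2)) = 62 + 16*(-2 + 2*I*√2)/(5 - 4*I*√2)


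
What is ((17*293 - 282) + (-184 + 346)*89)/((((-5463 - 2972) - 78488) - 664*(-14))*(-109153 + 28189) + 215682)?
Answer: 19117/6285208110 ≈ 3.0416e-6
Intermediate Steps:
((17*293 - 282) + (-184 + 346)*89)/((((-5463 - 2972) - 78488) - 664*(-14))*(-109153 + 28189) + 215682) = ((4981 - 282) + 162*89)/(((-8435 - 78488) + 9296)*(-80964) + 215682) = (4699 + 14418)/((-86923 + 9296)*(-80964) + 215682) = 19117/(-77627*(-80964) + 215682) = 19117/(6284992428 + 215682) = 19117/6285208110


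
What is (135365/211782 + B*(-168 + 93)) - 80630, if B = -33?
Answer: -16551686845/211782 ≈ -78154.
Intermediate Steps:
(135365/211782 + B*(-168 + 93)) - 80630 = (135365/211782 - 33*(-168 + 93)) - 80630 = (135365*(1/211782) - 33*(-75)) - 80630 = (135365/211782 + 2475) - 80630 = 524295815/211782 - 80630 = -16551686845/211782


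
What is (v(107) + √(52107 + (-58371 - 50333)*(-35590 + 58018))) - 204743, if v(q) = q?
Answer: -204636 + I*√2437961205 ≈ -2.0464e+5 + 49376.0*I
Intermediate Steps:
(v(107) + √(52107 + (-58371 - 50333)*(-35590 + 58018))) - 204743 = (107 + √(52107 + (-58371 - 50333)*(-35590 + 58018))) - 204743 = (107 + √(52107 - 108704*22428)) - 204743 = (107 + √(52107 - 2438013312)) - 204743 = (107 + √(-2437961205)) - 204743 = (107 + I*√2437961205) - 204743 = -204636 + I*√2437961205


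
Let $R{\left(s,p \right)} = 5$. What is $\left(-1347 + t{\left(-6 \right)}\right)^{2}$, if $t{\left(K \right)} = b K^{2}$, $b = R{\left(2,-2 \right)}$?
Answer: $1361889$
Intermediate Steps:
$b = 5$
$t{\left(K \right)} = 5 K^{2}$
$\left(-1347 + t{\left(-6 \right)}\right)^{2} = \left(-1347 + 5 \left(-6\right)^{2}\right)^{2} = \left(-1347 + 5 \cdot 36\right)^{2} = \left(-1347 + 180\right)^{2} = \left(-1167\right)^{2} = 1361889$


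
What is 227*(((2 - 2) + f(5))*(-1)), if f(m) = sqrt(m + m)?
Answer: -227*sqrt(10) ≈ -717.84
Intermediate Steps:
f(m) = sqrt(2)*sqrt(m) (f(m) = sqrt(2*m) = sqrt(2)*sqrt(m))
227*(((2 - 2) + f(5))*(-1)) = 227*(((2 - 2) + sqrt(2)*sqrt(5))*(-1)) = 227*((0 + sqrt(10))*(-1)) = 227*(sqrt(10)*(-1)) = 227*(-sqrt(10)) = -227*sqrt(10)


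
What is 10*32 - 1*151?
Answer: 169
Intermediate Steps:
10*32 - 1*151 = 320 - 151 = 169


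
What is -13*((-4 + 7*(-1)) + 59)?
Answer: -624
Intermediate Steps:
-13*((-4 + 7*(-1)) + 59) = -13*((-4 - 7) + 59) = -13*(-11 + 59) = -13*48 = -624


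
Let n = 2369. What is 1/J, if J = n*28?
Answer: 1/66332 ≈ 1.5076e-5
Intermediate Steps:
J = 66332 (J = 2369*28 = 66332)
1/J = 1/66332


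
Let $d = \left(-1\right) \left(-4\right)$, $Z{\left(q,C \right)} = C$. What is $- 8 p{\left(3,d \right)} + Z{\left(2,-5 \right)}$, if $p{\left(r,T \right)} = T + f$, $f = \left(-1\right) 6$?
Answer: $11$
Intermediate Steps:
$f = -6$
$d = 4$
$p{\left(r,T \right)} = -6 + T$ ($p{\left(r,T \right)} = T - 6 = -6 + T$)
$- 8 p{\left(3,d \right)} + Z{\left(2,-5 \right)} = - 8 \left(-6 + 4\right) - 5 = \left(-8\right) \left(-2\right) - 5 = 16 - 5 = 11$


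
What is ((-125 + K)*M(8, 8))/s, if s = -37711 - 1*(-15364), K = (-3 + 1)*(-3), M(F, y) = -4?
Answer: -476/22347 ≈ -0.021300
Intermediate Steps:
K = 6 (K = -2*(-3) = 6)
s = -22347 (s = -37711 + 15364 = -22347)
((-125 + K)*M(8, 8))/s = ((-125 + 6)*(-4))/(-22347) = -119*(-4)*(-1/22347) = 476*(-1/22347) = -476/22347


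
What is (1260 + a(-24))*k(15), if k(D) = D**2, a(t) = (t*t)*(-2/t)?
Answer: 294300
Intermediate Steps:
a(t) = -2*t (a(t) = t**2*(-2/t) = -2*t)
(1260 + a(-24))*k(15) = (1260 - 2*(-24))*15**2 = (1260 + 48)*225 = 1308*225 = 294300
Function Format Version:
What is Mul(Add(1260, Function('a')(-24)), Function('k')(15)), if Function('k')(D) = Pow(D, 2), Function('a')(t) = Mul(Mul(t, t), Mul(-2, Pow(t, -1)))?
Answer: 294300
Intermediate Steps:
Function('a')(t) = Mul(-2, t) (Function('a')(t) = Mul(Pow(t, 2), Mul(-2, Pow(t, -1))) = Mul(-2, t))
Mul(Add(1260, Function('a')(-24)), Function('k')(15)) = Mul(Add(1260, Mul(-2, -24)), Pow(15, 2)) = Mul(Add(1260, 48), 225) = Mul(1308, 225) = 294300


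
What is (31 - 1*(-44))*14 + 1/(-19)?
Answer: 19949/19 ≈ 1049.9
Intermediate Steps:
(31 - 1*(-44))*14 + 1/(-19) = (31 + 44)*14 - 1/19 = 75*14 - 1/19 = 1050 - 1/19 = 19949/19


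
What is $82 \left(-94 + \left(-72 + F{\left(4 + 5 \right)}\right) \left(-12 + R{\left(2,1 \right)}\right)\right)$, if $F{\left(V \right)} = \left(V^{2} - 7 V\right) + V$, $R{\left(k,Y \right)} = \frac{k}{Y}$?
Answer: $29192$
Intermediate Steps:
$F{\left(V \right)} = V^{2} - 6 V$
$82 \left(-94 + \left(-72 + F{\left(4 + 5 \right)}\right) \left(-12 + R{\left(2,1 \right)}\right)\right) = 82 \left(-94 + \left(-72 + \left(4 + 5\right) \left(-6 + \left(4 + 5\right)\right)\right) \left(-12 + \frac{2}{1}\right)\right) = 82 \left(-94 + \left(-72 + 9 \left(-6 + 9\right)\right) \left(-12 + 2 \cdot 1\right)\right) = 82 \left(-94 + \left(-72 + 9 \cdot 3\right) \left(-12 + 2\right)\right) = 82 \left(-94 + \left(-72 + 27\right) \left(-10\right)\right) = 82 \left(-94 - -450\right) = 82 \left(-94 + 450\right) = 82 \cdot 356 = 29192$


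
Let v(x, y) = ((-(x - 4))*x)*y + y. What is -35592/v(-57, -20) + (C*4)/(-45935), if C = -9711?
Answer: 26637909/79835030 ≈ 0.33366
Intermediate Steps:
v(x, y) = y + x*y*(4 - x) (v(x, y) = ((-(-4 + x))*x)*y + y = ((4 - x)*x)*y + y = (x*(4 - x))*y + y = x*y*(4 - x) + y = y + x*y*(4 - x))
-35592/v(-57, -20) + (C*4)/(-45935) = -35592*(-1/(20*(1 - 1*(-57)**2 + 4*(-57)))) - 9711*4/(-45935) = -35592*(-1/(20*(1 - 1*3249 - 228))) - 38844*(-1/45935) = -35592*(-1/(20*(1 - 3249 - 228))) + 38844/45935 = -35592/((-20*(-3476))) + 38844/45935 = -35592/69520 + 38844/45935 = -35592*1/69520 + 38844/45935 = -4449/8690 + 38844/45935 = 26637909/79835030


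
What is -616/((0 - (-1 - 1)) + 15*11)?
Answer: -616/167 ≈ -3.6886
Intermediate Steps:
-616/((0 - (-1 - 1)) + 15*11) = -616/((0 - 1*(-2)) + 165) = -616/((0 + 2) + 165) = -616/(2 + 165) = -616/167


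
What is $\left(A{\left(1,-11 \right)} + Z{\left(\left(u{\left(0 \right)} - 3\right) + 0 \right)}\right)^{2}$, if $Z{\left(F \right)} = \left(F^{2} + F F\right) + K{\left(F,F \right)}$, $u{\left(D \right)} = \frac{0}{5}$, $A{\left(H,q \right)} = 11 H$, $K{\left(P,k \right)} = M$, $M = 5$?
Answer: $1156$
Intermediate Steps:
$K{\left(P,k \right)} = 5$
$u{\left(D \right)} = 0$ ($u{\left(D \right)} = 0 \cdot \frac{1}{5} = 0$)
$Z{\left(F \right)} = 5 + 2 F^{2}$ ($Z{\left(F \right)} = \left(F^{2} + F F\right) + 5 = \left(F^{2} + F^{2}\right) + 5 = 2 F^{2} + 5 = 5 + 2 F^{2}$)
$\left(A{\left(1,-11 \right)} + Z{\left(\left(u{\left(0 \right)} - 3\right) + 0 \right)}\right)^{2} = \left(11 \cdot 1 + \left(5 + 2 \left(\left(0 - 3\right) + 0\right)^{2}\right)\right)^{2} = \left(11 + \left(5 + 2 \left(-3 + 0\right)^{2}\right)\right)^{2} = \left(11 + \left(5 + 2 \left(-3\right)^{2}\right)\right)^{2} = \left(11 + \left(5 + 2 \cdot 9\right)\right)^{2} = \left(11 + \left(5 + 18\right)\right)^{2} = \left(11 + 23\right)^{2} = 34^{2} = 1156$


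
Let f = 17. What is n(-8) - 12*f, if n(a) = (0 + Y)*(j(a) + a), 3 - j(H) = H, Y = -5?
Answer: -219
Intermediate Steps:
j(H) = 3 - H
n(a) = -15 (n(a) = (0 - 5)*((3 - a) + a) = -5*3 = -15)
n(-8) - 12*f = -15 - 12*17 = -15 - 204 = -219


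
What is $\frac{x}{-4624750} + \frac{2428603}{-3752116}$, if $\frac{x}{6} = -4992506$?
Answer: $\frac{50581544065963}{8676299235500} \approx 5.8298$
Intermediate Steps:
$x = -29955036$ ($x = 6 \left(-4992506\right) = -29955036$)
$\frac{x}{-4624750} + \frac{2428603}{-3752116} = - \frac{29955036}{-4624750} + \frac{2428603}{-3752116} = \left(-29955036\right) \left(- \frac{1}{4624750}\right) + 2428603 \left(- \frac{1}{3752116}\right) = \frac{14977518}{2312375} - \frac{2428603}{3752116} = \frac{50581544065963}{8676299235500}$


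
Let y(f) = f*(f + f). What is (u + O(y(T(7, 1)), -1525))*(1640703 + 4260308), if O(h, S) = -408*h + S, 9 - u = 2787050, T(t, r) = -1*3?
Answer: -16498695665010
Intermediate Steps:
T(t, r) = -3
y(f) = 2*f² (y(f) = f*(2*f) = 2*f²)
u = -2787041 (u = 9 - 1*2787050 = 9 - 2787050 = -2787041)
O(h, S) = S - 408*h
(u + O(y(T(7, 1)), -1525))*(1640703 + 4260308) = (-2787041 + (-1525 - 816*(-3)²))*(1640703 + 4260308) = (-2787041 + (-1525 - 816*9))*5901011 = (-2787041 + (-1525 - 408*18))*5901011 = (-2787041 + (-1525 - 7344))*5901011 = (-2787041 - 8869)*5901011 = -2795910*5901011 = -16498695665010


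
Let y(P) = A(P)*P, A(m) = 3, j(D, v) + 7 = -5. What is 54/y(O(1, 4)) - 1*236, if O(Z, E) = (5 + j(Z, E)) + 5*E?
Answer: -3050/13 ≈ -234.62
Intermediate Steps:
j(D, v) = -12 (j(D, v) = -7 - 5 = -12)
O(Z, E) = -7 + 5*E (O(Z, E) = (5 - 12) + 5*E = -7 + 5*E)
y(P) = 3*P
54/y(O(1, 4)) - 1*236 = 54/((3*(-7 + 5*4))) - 1*236 = 54/((3*(-7 + 20))) - 236 = 54/((3*13)) - 236 = 54/39 - 236 = 54*(1/39) - 236 = 18/13 - 236 = -3050/13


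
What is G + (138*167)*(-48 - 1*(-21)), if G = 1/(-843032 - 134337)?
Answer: -608160041299/977369 ≈ -6.2224e+5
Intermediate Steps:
G = -1/977369 (G = 1/(-977369) = -1/977369 ≈ -1.0232e-6)
G + (138*167)*(-48 - 1*(-21)) = -1/977369 + (138*167)*(-48 - 1*(-21)) = -1/977369 + 23046*(-48 + 21) = -1/977369 + 23046*(-27) = -1/977369 - 622242 = -608160041299/977369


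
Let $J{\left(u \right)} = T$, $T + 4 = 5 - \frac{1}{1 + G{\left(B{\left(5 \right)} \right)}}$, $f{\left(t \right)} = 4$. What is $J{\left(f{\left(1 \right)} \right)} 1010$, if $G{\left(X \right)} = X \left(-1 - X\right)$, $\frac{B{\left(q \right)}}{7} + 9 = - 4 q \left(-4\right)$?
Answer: $\frac{49996212}{49501} \approx 1010.0$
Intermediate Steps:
$B{\left(q \right)} = -63 + 112 q$ ($B{\left(q \right)} = -63 + 7 - 4 q \left(-4\right) = -63 + 7 \cdot 16 q = -63 + 112 q$)
$T = \frac{247506}{247505}$ ($T = -4 + \left(5 - \frac{1}{1 - \left(-63 + 112 \cdot 5\right) \left(1 + \left(-63 + 112 \cdot 5\right)\right)}\right) = -4 + \left(5 - \frac{1}{1 - \left(-63 + 560\right) \left(1 + \left(-63 + 560\right)\right)}\right) = -4 + \left(5 - \frac{1}{1 - 497 \left(1 + 497\right)}\right) = -4 + \left(5 - \frac{1}{1 - 497 \cdot 498}\right) = -4 + \left(5 - \frac{1}{1 - 247506}\right) = -4 + \left(5 - \frac{1}{-247505}\right) = -4 + \left(5 - - \frac{1}{247505}\right) = -4 + \left(5 + \frac{1}{247505}\right) = -4 + \frac{1237526}{247505} = \frac{247506}{247505} \approx 1.0$)
$J{\left(u \right)} = \frac{247506}{247505}$
$J{\left(f{\left(1 \right)} \right)} 1010 = \frac{247506}{247505} \cdot 1010 = \frac{49996212}{49501}$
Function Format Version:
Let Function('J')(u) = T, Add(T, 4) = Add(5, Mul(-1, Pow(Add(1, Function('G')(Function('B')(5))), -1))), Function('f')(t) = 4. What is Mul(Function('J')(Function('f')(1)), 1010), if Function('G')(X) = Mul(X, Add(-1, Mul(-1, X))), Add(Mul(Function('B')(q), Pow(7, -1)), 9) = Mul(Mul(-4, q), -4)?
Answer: Rational(49996212, 49501) ≈ 1010.0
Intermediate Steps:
Function('B')(q) = Add(-63, Mul(112, q)) (Function('B')(q) = Add(-63, Mul(7, Mul(Mul(-4, q), -4))) = Add(-63, Mul(7, Mul(16, q))) = Add(-63, Mul(112, q)))
T = Rational(247506, 247505) (T = Add(-4, Add(5, Mul(-1, Pow(Add(1, Mul(-1, Add(-63, Mul(112, 5)), Add(1, Add(-63, Mul(112, 5))))), -1)))) = Add(-4, Add(5, Mul(-1, Pow(Add(1, Mul(-1, Add(-63, 560), Add(1, Add(-63, 560)))), -1)))) = Add(-4, Add(5, Mul(-1, Pow(Add(1, Mul(-1, 497, Add(1, 497))), -1)))) = Add(-4, Add(5, Mul(-1, Pow(Add(1, Mul(-1, 497, 498)), -1)))) = Add(-4, Add(5, Mul(-1, Pow(Add(1, -247506), -1)))) = Add(-4, Add(5, Mul(-1, Pow(-247505, -1)))) = Add(-4, Add(5, Mul(-1, Rational(-1, 247505)))) = Add(-4, Add(5, Rational(1, 247505))) = Add(-4, Rational(1237526, 247505)) = Rational(247506, 247505) ≈ 1.0000)
Function('J')(u) = Rational(247506, 247505)
Mul(Function('J')(Function('f')(1)), 1010) = Mul(Rational(247506, 247505), 1010) = Rational(49996212, 49501)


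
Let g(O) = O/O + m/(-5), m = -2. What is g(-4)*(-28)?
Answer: -196/5 ≈ -39.200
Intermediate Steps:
g(O) = 7/5 (g(O) = O/O - 2/(-5) = 1 - 2*(-1/5) = 1 + 2/5 = 7/5)
g(-4)*(-28) = (7/5)*(-28) = -196/5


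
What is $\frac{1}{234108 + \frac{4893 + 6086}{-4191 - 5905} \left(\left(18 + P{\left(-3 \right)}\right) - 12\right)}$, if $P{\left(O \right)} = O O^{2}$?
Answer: $\frac{10096}{2363784927} \approx 4.2711 \cdot 10^{-6}$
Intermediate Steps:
$P{\left(O \right)} = O^{3}$
$\frac{1}{234108 + \frac{4893 + 6086}{-4191 - 5905} \left(\left(18 + P{\left(-3 \right)}\right) - 12\right)} = \frac{1}{234108 + \frac{4893 + 6086}{-4191 - 5905} \left(\left(18 + \left(-3\right)^{3}\right) - 12\right)} = \frac{1}{234108 + \frac{10979}{-10096} \left(\left(18 - 27\right) - 12\right)} = \frac{1}{234108 + 10979 \left(- \frac{1}{10096}\right) \left(-9 - 12\right)} = \frac{1}{234108 - - \frac{230559}{10096}} = \frac{1}{234108 + \frac{230559}{10096}} = \frac{1}{\frac{2363784927}{10096}} = \frac{10096}{2363784927}$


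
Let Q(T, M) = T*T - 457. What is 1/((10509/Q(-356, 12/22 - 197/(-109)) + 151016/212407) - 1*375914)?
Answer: -8940847851/3360982778282605 ≈ -2.6602e-6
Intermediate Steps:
Q(T, M) = -457 + T² (Q(T, M) = T² - 457 = -457 + T²)
1/((10509/Q(-356, 12/22 - 197/(-109)) + 151016/212407) - 1*375914) = 1/((10509/(-457 + (-356)²) + 151016/212407) - 1*375914) = 1/((10509/(-457 + 126736) + 151016*(1/212407)) - 375914) = 1/((10509/126279 + 151016/212407) - 375914) = 1/((10509*(1/126279) + 151016/212407) - 375914) = 1/((3503/42093 + 151016/212407) - 375914) = 1/(7100778209/8940847851 - 375914) = 1/(-3360982778282605/8940847851) = -8940847851/3360982778282605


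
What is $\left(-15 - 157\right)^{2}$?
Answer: $29584$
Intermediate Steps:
$\left(-15 - 157\right)^{2} = \left(-172\right)^{2} = 29584$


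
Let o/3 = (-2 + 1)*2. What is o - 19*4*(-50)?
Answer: 3794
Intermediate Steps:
o = -6 (o = 3*((-2 + 1)*2) = 3*(-1*2) = 3*(-2) = -6)
o - 19*4*(-50) = -6 - 19*4*(-50) = -6 - 76*(-50) = -6 + 3800 = 3794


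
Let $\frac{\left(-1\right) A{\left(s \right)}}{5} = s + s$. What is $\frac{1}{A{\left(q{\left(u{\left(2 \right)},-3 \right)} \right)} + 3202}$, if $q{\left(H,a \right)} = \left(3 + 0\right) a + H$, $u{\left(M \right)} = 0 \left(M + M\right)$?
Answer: $\frac{1}{3292} \approx 0.00030377$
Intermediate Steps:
$u{\left(M \right)} = 0$ ($u{\left(M \right)} = 0 \cdot 2 M = 0$)
$q{\left(H,a \right)} = H + 3 a$ ($q{\left(H,a \right)} = 3 a + H = H + 3 a$)
$A{\left(s \right)} = - 10 s$ ($A{\left(s \right)} = - 5 \left(s + s\right) = - 5 \cdot 2 s = - 10 s$)
$\frac{1}{A{\left(q{\left(u{\left(2 \right)},-3 \right)} \right)} + 3202} = \frac{1}{- 10 \left(0 + 3 \left(-3\right)\right) + 3202} = \frac{1}{- 10 \left(0 - 9\right) + 3202} = \frac{1}{\left(-10\right) \left(-9\right) + 3202} = \frac{1}{90 + 3202} = \frac{1}{3292}$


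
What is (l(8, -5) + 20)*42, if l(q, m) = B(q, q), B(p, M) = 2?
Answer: 924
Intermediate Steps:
l(q, m) = 2
(l(8, -5) + 20)*42 = (2 + 20)*42 = 22*42 = 924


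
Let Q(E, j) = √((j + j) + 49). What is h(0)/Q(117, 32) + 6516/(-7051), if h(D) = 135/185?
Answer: -6516/7051 + 27*√113/4181 ≈ -0.85548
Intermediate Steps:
h(D) = 27/37 (h(D) = 135*(1/185) = 27/37)
Q(E, j) = √(49 + 2*j) (Q(E, j) = √(2*j + 49) = √(49 + 2*j))
h(0)/Q(117, 32) + 6516/(-7051) = 27/(37*(√(49 + 2*32))) + 6516/(-7051) = 27/(37*(√(49 + 64))) + 6516*(-1/7051) = 27/(37*(√113)) - 6516/7051 = 27*(√113/113)/37 - 6516/7051 = 27*√113/4181 - 6516/7051 = -6516/7051 + 27*√113/4181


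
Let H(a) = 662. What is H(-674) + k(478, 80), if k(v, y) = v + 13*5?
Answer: 1205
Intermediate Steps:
k(v, y) = 65 + v (k(v, y) = v + 65 = 65 + v)
H(-674) + k(478, 80) = 662 + (65 + 478) = 662 + 543 = 1205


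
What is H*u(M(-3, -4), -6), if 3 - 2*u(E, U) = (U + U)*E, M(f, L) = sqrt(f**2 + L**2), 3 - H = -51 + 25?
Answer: 1827/2 ≈ 913.50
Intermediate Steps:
H = 29 (H = 3 - (-51 + 25) = 3 - 1*(-26) = 3 + 26 = 29)
M(f, L) = sqrt(L**2 + f**2)
u(E, U) = 3/2 - E*U (u(E, U) = 3/2 - (U + U)*E/2 = 3/2 - 2*U*E/2 = 3/2 - E*U)
H*u(M(-3, -4), -6) = 29*(3/2 - 1*sqrt((-4)**2 + (-3)**2)*(-6)) = 29*(3/2 - 1*sqrt(16 + 9)*(-6)) = 29*(3/2 - 1*sqrt(25)*(-6)) = 29*(3/2 - 1*5*(-6)) = 29*(3/2 + 30) = 29*(63/2) = 1827/2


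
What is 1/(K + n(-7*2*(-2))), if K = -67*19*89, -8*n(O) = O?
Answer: -2/226601 ≈ -8.8261e-6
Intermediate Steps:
n(O) = -O/8
K = -113297 (K = -1273*89 = -113297)
1/(K + n(-7*2*(-2))) = 1/(-113297 - (-7*2)*(-2)/8) = 1/(-113297 - (-7)*(-2)/4) = 1/(-113297 - ⅛*28) = 1/(-113297 - 7/2) = 1/(-226601/2) = -2/226601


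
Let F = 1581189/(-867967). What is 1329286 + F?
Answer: 1153774800373/867967 ≈ 1.3293e+6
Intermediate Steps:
F = -1581189/867967 (F = 1581189*(-1/867967) = -1581189/867967 ≈ -1.8217)
1329286 + F = 1329286 - 1581189/867967 = 1153774800373/867967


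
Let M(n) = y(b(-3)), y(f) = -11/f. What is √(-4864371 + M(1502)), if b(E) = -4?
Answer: I*√19457473/2 ≈ 2205.5*I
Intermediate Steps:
M(n) = 11/4 (M(n) = -11/(-4) = -11*(-¼) = 11/4)
√(-4864371 + M(1502)) = √(-4864371 + 11/4) = √(-19457473/4) = I*√19457473/2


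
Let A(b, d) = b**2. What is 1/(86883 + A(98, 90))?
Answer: 1/96487 ≈ 1.0364e-5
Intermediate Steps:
1/(86883 + A(98, 90)) = 1/(86883 + 98**2) = 1/(86883 + 9604) = 1/96487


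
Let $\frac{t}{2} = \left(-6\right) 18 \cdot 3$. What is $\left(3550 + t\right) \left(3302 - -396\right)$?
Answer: $10731596$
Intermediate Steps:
$t = -648$ ($t = 2 \left(-6\right) 18 \cdot 3 = 2 \left(\left(-108\right) 3\right) = 2 \left(-324\right) = -648$)
$\left(3550 + t\right) \left(3302 - -396\right) = \left(3550 - 648\right) \left(3302 - -396\right) = 2902 \left(3302 + 396\right) = 2902 \cdot 3698 = 10731596$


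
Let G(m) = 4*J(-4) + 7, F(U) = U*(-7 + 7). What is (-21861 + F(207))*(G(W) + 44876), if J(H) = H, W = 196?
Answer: -980837487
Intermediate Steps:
F(U) = 0 (F(U) = U*0 = 0)
G(m) = -9 (G(m) = 4*(-4) + 7 = -16 + 7 = -9)
(-21861 + F(207))*(G(W) + 44876) = (-21861 + 0)*(-9 + 44876) = -21861*44867 = -980837487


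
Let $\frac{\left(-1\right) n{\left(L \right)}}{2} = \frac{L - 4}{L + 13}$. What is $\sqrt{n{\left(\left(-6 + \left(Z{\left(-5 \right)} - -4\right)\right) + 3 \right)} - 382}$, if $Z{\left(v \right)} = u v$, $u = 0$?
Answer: $\frac{i \sqrt{18697}}{7} \approx 19.534 i$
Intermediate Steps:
$Z{\left(v \right)} = 0$ ($Z{\left(v \right)} = 0 v = 0$)
$n{\left(L \right)} = - \frac{2 \left(-4 + L\right)}{13 + L}$ ($n{\left(L \right)} = - 2 \frac{L - 4}{L + 13} = - 2 \frac{-4 + L}{13 + L} = - \frac{2 \left(-4 + L\right)}{13 + L}$)
$\sqrt{n{\left(\left(-6 + \left(Z{\left(-5 \right)} - -4\right)\right) + 3 \right)} - 382} = \sqrt{\frac{2 \left(4 - \left(\left(-6 + \left(0 - -4\right)\right) + 3\right)\right)}{13 + \left(\left(-6 + \left(0 - -4\right)\right) + 3\right)} - 382} = \sqrt{\frac{2 \left(4 - \left(\left(-6 + \left(0 + 4\right)\right) + 3\right)\right)}{13 + \left(\left(-6 + \left(0 + 4\right)\right) + 3\right)} - 382} = \sqrt{\frac{2 \left(4 - \left(\left(-6 + 4\right) + 3\right)\right)}{13 + \left(\left(-6 + 4\right) + 3\right)} - 382} = \sqrt{\frac{2 \left(4 - \left(-2 + 3\right)\right)}{13 + \left(-2 + 3\right)} - 382} = \sqrt{\frac{2 \left(4 - 1\right)}{13 + 1} - 382} = \sqrt{\frac{2 \left(4 - 1\right)}{14} - 382} = \sqrt{2 \cdot \frac{1}{14} \cdot 3 - 382} = \sqrt{\frac{3}{7} - 382} = \sqrt{- \frac{2671}{7}} = \frac{i \sqrt{18697}}{7}$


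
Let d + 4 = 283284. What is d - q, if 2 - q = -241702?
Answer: 41576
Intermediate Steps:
d = 283280 (d = -4 + 283284 = 283280)
q = 241704 (q = 2 - 1*(-241702) = 2 + 241702 = 241704)
d - q = 283280 - 1*241704 = 283280 - 241704 = 41576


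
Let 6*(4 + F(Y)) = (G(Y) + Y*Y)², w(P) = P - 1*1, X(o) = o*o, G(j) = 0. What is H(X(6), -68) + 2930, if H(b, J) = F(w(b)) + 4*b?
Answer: 1519045/6 ≈ 2.5317e+5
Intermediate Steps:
X(o) = o²
w(P) = -1 + P (w(P) = P - 1 = -1 + P)
F(Y) = -4 + Y⁴/6 (F(Y) = -4 + (0 + Y*Y)²/6 = -4 + (0 + Y²)²/6 = -4 + (Y²)²/6 = -4 + Y⁴/6)
H(b, J) = -4 + 4*b + (-1 + b)⁴/6 (H(b, J) = (-4 + (-1 + b)⁴/6) + 4*b = -4 + 4*b + (-1 + b)⁴/6)
H(X(6), -68) + 2930 = (-4 + 4*6² + (-1 + 6²)⁴/6) + 2930 = (-4 + 4*36 + (-1 + 36)⁴/6) + 2930 = (-4 + 144 + (⅙)*35⁴) + 2930 = (-4 + 144 + (⅙)*1500625) + 2930 = (-4 + 144 + 1500625/6) + 2930 = 1501465/6 + 2930 = 1519045/6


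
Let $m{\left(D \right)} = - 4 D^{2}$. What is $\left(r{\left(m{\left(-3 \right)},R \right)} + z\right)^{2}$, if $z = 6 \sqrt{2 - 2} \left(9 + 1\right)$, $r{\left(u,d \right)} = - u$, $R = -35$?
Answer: $1296$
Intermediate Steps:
$z = 0$ ($z = 6 \sqrt{0} \cdot 10 = 6 \cdot 0 \cdot 10 = 0 \cdot 10 = 0$)
$\left(r{\left(m{\left(-3 \right)},R \right)} + z\right)^{2} = \left(- \left(-4\right) \left(-3\right)^{2} + 0\right)^{2} = \left(- \left(-4\right) 9 + 0\right)^{2} = \left(\left(-1\right) \left(-36\right) + 0\right)^{2} = \left(36 + 0\right)^{2} = 36^{2} = 1296$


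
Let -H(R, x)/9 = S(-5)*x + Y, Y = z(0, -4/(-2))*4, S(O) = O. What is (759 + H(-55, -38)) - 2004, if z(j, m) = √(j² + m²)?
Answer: -3027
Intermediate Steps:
Y = 8 (Y = √(0² + (-4/(-2))²)*4 = √(0 + (-4*(-½))²)*4 = √(0 + 2²)*4 = √(0 + 4)*4 = √4*4 = 2*4 = 8)
H(R, x) = -72 + 45*x (H(R, x) = -9*(-5*x + 8) = -9*(8 - 5*x) = -72 + 45*x)
(759 + H(-55, -38)) - 2004 = (759 + (-72 + 45*(-38))) - 2004 = (759 + (-72 - 1710)) - 2004 = (759 - 1782) - 2004 = -1023 - 2004 = -3027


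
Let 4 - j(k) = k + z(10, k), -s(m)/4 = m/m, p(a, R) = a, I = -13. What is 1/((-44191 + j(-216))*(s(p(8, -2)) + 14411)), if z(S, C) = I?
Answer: -1/633302906 ≈ -1.5790e-9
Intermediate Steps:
s(m) = -4 (s(m) = -4*m/m = -4*1 = -4)
z(S, C) = -13
j(k) = 17 - k (j(k) = 4 - (k - 13) = 4 - (-13 + k) = 4 + (13 - k) = 17 - k)
1/((-44191 + j(-216))*(s(p(8, -2)) + 14411)) = 1/((-44191 + (17 - 1*(-216)))*(-4 + 14411)) = 1/((-44191 + (17 + 216))*14407) = 1/((-44191 + 233)*14407) = 1/(-43958*14407) = 1/(-633302906) = -1/633302906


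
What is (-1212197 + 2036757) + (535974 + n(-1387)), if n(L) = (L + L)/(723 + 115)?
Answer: 570062359/419 ≈ 1.3605e+6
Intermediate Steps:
n(L) = L/419 (n(L) = (2*L)/838 = (2*L)*(1/838) = L/419)
(-1212197 + 2036757) + (535974 + n(-1387)) = (-1212197 + 2036757) + (535974 + (1/419)*(-1387)) = 824560 + (535974 - 1387/419) = 824560 + 224571719/419 = 570062359/419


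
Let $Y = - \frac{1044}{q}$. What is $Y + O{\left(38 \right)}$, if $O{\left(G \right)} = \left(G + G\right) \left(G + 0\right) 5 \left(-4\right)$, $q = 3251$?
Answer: $- \frac{187778804}{3251} \approx -57760.0$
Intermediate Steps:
$O{\left(G \right)} = - 40 G^{2}$ ($O{\left(G \right)} = 2 G G 5 \left(-4\right) = 2 G^{2} \cdot 5 \left(-4\right) = 10 G^{2} \left(-4\right) = - 40 G^{2}$)
$Y = - \frac{1044}{3251} \approx -0.32113$
$Y + O{\left(38 \right)} = - \frac{1044}{3251} - 40 \cdot 38^{2} = - \frac{1044}{3251} - 57760 = - \frac{187778804}{3251}$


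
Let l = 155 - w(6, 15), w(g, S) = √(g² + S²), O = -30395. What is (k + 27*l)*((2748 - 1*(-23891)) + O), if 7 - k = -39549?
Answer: -164291196 + 304236*√29 ≈ -1.6265e+8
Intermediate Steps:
w(g, S) = √(S² + g²)
l = 155 - 3*√29 (l = 155 - √(15² + 6²) = 155 - √(225 + 36) = 155 - √261 = 155 - 3*√29 ≈ 138.84)
k = 39556 (k = 7 - 1*(-39549) = 7 + 39549 = 39556)
(k + 27*l)*((2748 - 1*(-23891)) + O) = (39556 + 27*(155 - 3*√29))*((2748 - 1*(-23891)) - 30395) = (39556 + (4185 - 81*√29))*((2748 + 23891) - 30395) = (43741 - 81*√29)*(26639 - 30395) = (43741 - 81*√29)*(-3756) = -164291196 + 304236*√29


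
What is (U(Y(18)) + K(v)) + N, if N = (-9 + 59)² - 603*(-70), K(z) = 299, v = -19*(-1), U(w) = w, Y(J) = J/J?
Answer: 45010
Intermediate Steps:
Y(J) = 1
v = 19
N = 44710 (N = 50² + 42210 = 2500 + 42210 = 44710)
(U(Y(18)) + K(v)) + N = (1 + 299) + 44710 = 300 + 44710 = 45010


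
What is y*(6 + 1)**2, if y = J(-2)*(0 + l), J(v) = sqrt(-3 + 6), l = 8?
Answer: 392*sqrt(3) ≈ 678.96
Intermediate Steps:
J(v) = sqrt(3)
y = 8*sqrt(3) (y = sqrt(3)*(0 + 8) = sqrt(3)*8 = 8*sqrt(3) ≈ 13.856)
y*(6 + 1)**2 = (8*sqrt(3))*(6 + 1)**2 = (8*sqrt(3))*7**2 = (8*sqrt(3))*49 = 392*sqrt(3)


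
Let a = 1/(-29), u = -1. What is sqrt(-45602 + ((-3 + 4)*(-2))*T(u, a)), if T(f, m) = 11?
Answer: 2*I*sqrt(11406) ≈ 213.6*I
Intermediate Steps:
a = -1/29 ≈ -0.034483
sqrt(-45602 + ((-3 + 4)*(-2))*T(u, a)) = sqrt(-45602 + ((-3 + 4)*(-2))*11) = sqrt(-45602 + (1*(-2))*11) = sqrt(-45602 - 2*11) = sqrt(-45602 - 22) = sqrt(-45624) = 2*I*sqrt(11406)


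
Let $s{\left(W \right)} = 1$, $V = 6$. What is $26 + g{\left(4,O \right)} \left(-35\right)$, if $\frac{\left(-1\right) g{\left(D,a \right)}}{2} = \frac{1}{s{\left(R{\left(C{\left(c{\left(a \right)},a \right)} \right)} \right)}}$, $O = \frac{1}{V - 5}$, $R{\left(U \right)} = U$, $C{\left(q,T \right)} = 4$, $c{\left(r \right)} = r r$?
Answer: $96$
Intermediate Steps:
$c{\left(r \right)} = r^{2}$
$O = 1$ ($O = \frac{1}{6 - 5} = 1^{-1} = 1$)
$g{\left(D,a \right)} = -2$ ($g{\left(D,a \right)} = - \frac{2}{1} = \left(-2\right) 1 = -2$)
$26 + g{\left(4,O \right)} \left(-35\right) = 26 - -70 = 26 + 70 = 96$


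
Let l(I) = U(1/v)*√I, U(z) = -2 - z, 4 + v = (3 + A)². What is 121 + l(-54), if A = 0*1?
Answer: 121 - 33*I*√6/5 ≈ 121.0 - 16.167*I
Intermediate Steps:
A = 0
v = 5 (v = -4 + (3 + 0)² = -4 + 3² = -4 + 9 = 5)
l(I) = -11*√I/5 (l(I) = (-2 - 1/5)*√I = (-2 - 1*⅕)*√I = (-2 - ⅕)*√I = -11*√I/5)
121 + l(-54) = 121 - 33*I*√6/5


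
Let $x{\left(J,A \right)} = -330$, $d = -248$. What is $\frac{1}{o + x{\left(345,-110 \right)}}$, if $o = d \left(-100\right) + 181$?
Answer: $\frac{1}{24651} \approx 4.0566 \cdot 10^{-5}$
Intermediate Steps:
$o = 24981$ ($o = \left(-248\right) \left(-100\right) + 181 = 24800 + 181 = 24981$)
$\frac{1}{o + x{\left(345,-110 \right)}} = \frac{1}{24981 - 330} = \frac{1}{24651}$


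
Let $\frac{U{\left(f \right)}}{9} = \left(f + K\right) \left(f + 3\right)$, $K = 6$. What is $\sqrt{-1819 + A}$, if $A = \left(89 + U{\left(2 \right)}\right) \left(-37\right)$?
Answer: $96 i \sqrt{2} \approx 135.76 i$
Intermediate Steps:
$U{\left(f \right)} = 9 \left(3 + f\right) \left(6 + f\right)$ ($U{\left(f \right)} = 9 \left(f + 6\right) \left(f + 3\right) = 9 \left(6 + f\right) \left(3 + f\right) = 9 \left(3 + f\right) \left(6 + f\right)$)
$A = -16613$ ($A = \left(89 + \left(162 + 9 \cdot 2^{2} + 81 \cdot 2\right)\right) \left(-37\right) = \left(89 + \left(162 + 9 \cdot 4 + 162\right)\right) \left(-37\right) = \left(89 + \left(162 + 36 + 162\right)\right) \left(-37\right) = \left(89 + 360\right) \left(-37\right) = 449 \left(-37\right) = -16613$)
$\sqrt{-1819 + A} = \sqrt{-1819 - 16613} = \sqrt{-18432} = 96 i \sqrt{2}$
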